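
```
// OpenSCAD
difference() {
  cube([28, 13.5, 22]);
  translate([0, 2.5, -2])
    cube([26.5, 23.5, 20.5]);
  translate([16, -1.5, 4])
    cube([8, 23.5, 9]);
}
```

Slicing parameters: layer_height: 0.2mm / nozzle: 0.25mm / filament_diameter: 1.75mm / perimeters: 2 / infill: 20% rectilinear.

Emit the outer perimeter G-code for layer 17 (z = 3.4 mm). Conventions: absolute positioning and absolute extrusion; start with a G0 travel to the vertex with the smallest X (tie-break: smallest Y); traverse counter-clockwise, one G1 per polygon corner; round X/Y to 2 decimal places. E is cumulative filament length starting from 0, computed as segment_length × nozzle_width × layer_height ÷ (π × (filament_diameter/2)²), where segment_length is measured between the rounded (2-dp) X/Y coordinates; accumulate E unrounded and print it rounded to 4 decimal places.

At z = 3.4 mm: the 28×13.5 cube contributes its full rectangle; the cube at (0, 2.5) is present — its section is the full 26.5×23.5 rectangle; the cube at (16, -1.5) is not intersected at this z (z outside [4, 13]); Taking the first minus the rest: starting from the 28×13.5 cube, the 26.5×23.5 cube at (0, 2.5) partially overlaps it — only the 291.50 mm² overlap (of its 622.75 mm²) is removed, clipping the outline — 1 connected region. The outline is a single polygon with 6 vertices. Extrusion per mm of travel: 0.25 × 0.2 / (π × 0.875²) = 0.020788. Accumulating E over each segment gives final E = 1.7254.

G0 X0.00 Y0.00 Z3.40
G1 X28.00 Y0.00 E0.5821
G1 X28.00 Y13.50 E0.8627
G1 X26.50 Y13.50 E0.8939
G1 X26.50 Y2.50 E1.1225
G1 X0.00 Y2.50 E1.6734
G1 X0.00 Y0.00 E1.7254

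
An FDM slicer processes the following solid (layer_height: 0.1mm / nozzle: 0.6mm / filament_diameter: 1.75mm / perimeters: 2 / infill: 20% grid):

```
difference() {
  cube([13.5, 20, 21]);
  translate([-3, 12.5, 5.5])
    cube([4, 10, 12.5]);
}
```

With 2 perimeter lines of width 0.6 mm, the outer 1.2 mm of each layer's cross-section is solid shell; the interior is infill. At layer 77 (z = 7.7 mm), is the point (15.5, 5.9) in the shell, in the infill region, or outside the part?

outside

At z = 7.7 mm: the cube is present — its section is the full 13.5×20 rectangle; the cube at (-3, 12.5) is present — its section is the full 4×10 rectangle; Taking the first minus the rest: starting from the 13.5×20 cube, the 4×10 cube at (-3, 12.5) partially overlaps it — only the 7.50 mm² overlap (of its 40.00 mm²) is removed, clipping the outline — 1 connected region. Overall, the cross-section is a single solid region. The nearest boundary edge runs (13.50, 20.00)→(13.50, 0.00); distance from the point to it = 2.00 mm. The point is not inside any of the regions above, so it lies outside the cross-section (2.00 mm from the nearest boundary).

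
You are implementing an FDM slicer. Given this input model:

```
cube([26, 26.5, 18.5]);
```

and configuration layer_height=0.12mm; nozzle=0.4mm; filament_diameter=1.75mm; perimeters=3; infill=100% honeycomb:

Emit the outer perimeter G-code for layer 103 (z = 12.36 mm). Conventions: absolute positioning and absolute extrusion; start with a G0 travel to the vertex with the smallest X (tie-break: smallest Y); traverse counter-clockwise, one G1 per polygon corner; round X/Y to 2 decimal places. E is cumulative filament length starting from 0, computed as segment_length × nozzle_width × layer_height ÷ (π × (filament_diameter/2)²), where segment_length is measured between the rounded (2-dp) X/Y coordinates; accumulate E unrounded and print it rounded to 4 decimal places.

At z = 12.36 mm: the 26×26.5 cube contributes its full rectangle. The outline is a single polygon with 4 vertices. Extrusion per mm of travel: 0.4 × 0.12 / (π × 0.875²) = 0.019956. Accumulating E over each segment gives final E = 2.0954.

G0 X0.00 Y0.00 Z12.36
G1 X26.00 Y0.00 E0.5189
G1 X26.00 Y26.50 E1.0477
G1 X0.00 Y26.50 E1.5666
G1 X0.00 Y0.00 E2.0954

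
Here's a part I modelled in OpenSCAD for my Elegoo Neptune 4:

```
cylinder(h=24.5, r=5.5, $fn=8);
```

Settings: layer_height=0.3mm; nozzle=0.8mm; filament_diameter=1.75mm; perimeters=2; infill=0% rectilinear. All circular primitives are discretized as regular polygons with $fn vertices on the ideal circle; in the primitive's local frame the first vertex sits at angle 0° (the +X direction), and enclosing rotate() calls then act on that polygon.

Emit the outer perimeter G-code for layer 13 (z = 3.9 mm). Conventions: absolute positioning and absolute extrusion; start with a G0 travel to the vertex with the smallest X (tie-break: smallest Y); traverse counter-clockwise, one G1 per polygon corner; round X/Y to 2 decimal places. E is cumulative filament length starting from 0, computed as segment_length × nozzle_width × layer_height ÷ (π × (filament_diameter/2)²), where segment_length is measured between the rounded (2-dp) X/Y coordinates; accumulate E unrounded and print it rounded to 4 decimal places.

G0 X-5.50 Y0.00 Z3.90
G1 X-3.89 Y-3.89 E0.4201
G1 X0.00 Y-5.50 E0.8402
G1 X3.89 Y-3.89 E1.2602
G1 X5.50 Y0.00 E1.6803
G1 X3.89 Y3.89 E2.1004
G1 X0.00 Y5.50 E2.5205
G1 X-3.89 Y3.89 E2.9405
G1 X-5.50 Y0.00 E3.3606

At z = 3.9 mm: the cylinder: section is a regular 8-gon, circumradius r=5.5. The outline is a single polygon with 8 vertices. Extrusion per mm of travel: 0.8 × 0.3 / (π × 0.875²) = 0.099780. Accumulating E over each segment gives final E = 3.3606.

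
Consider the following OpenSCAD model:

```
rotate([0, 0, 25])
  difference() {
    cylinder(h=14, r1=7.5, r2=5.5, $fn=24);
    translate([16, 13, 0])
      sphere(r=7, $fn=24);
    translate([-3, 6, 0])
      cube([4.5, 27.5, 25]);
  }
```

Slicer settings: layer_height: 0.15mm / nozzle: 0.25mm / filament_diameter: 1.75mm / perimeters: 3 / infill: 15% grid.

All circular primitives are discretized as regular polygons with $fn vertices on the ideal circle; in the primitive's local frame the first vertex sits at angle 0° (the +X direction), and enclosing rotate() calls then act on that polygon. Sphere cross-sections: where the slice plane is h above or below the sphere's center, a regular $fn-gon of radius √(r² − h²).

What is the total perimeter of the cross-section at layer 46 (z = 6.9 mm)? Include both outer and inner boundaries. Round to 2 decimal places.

At z = 6.9 mm: the cone contributes a regular 24-gon of circumradius 6.514 (interpolated between r1=7.5 and r2=5.5 at t=0.493) (perimeter = 2·24·6.514·sin(180°/24) = 40.81 mm); the sphere at (16, 13): section is a regular 24-gon, circumradius = √(r²−h²) = √(7²−6.9²) = 1.179 (perimeter = 2·24·1.179·sin(180°/24) = 7.39 mm); the 4.5×27.5 cube at (-3, 6) contributes its full rectangle (perimeter 64.00 mm); Subtracting the remaining from the first: starting from the cone, the r=7 sphere at (16, 13) misses the remaining region (no effect); the 4.5×27.5 cube at (-3, 6) partially overlaps it — only the 1.41 mm² overlap (of its 123.75 mm²) is removed, clipping the outline — boundary = 41.04 mm; (rotated 25° about Z; rotation is an isometry so areas/perimeters/island counts are preserved). Overall, the cross-section is a single solid region. Total boundary length (outer) = 41.04 mm.

41.04 mm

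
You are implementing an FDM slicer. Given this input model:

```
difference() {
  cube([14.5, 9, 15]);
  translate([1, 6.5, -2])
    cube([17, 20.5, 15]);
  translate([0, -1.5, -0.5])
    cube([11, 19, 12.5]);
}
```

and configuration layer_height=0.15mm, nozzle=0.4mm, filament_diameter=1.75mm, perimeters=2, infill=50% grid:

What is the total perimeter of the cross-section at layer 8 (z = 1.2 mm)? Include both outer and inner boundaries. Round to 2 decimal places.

20.00 mm

At z = 1.2 mm: the cube is present — its section is the full 14.5×9 rectangle (perimeter 47.00 mm); the 17×20.5 cube at (1, 6.5) contributes its full rectangle (perimeter 75.00 mm); the 11×19 cube at (0, -1.5) contributes its full rectangle (perimeter 60.00 mm); Taking the first minus the rest: starting from the 14.5×9 cube, the 17×20.5 cube at (1, 6.5) partially overlaps it — only the 33.75 mm² overlap (of its 348.50 mm²) is removed, clipping the outline; the 11×19 cube at (0, -1.5) partially overlaps it — only the 74.00 mm² overlap (of its 209.00 mm²) is removed, clipping the outline — boundary = 20.00 mm. Overall, the cross-section is a single solid region. Total boundary length (outer) = 20.00 mm.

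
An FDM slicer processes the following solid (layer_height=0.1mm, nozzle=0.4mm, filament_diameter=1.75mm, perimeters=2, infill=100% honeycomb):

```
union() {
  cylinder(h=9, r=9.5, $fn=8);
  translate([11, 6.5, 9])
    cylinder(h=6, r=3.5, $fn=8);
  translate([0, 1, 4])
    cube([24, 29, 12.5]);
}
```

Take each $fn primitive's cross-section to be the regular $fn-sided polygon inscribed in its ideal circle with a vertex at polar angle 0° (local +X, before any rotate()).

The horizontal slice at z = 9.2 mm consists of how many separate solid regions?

1

At z = 9.2 mm: the cylinder is not intersected at this z (z outside [0, 9]); the r=3.5 cylinder at (11, 6.5) contributes a regular 8-gon of circumradius 3.5; the cube at (0, 1) (footprint 24×29) is included at this height; Taking the union: the r=3.5 cylinder at (11, 6.5) lies entirely inside the 24×29 cube at (0, 1), so the union is just the 24×29 cube at (0, 1) — 1 connected region. The result has 1 disconnected region.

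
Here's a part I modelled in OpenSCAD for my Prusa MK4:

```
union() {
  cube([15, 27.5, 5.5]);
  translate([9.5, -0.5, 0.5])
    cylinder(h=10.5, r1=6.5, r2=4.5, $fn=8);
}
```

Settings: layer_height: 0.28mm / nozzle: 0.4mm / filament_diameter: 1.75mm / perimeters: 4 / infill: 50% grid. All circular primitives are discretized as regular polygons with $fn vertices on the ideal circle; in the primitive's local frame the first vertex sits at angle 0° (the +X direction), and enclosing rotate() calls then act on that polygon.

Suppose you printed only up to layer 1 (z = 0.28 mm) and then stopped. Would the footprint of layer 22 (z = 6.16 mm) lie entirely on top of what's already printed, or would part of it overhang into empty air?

part overhangs

Compare the two slices. At z = 0.28: the cube (footprint 15×27.5) is included at this height (area 412.50 mm²); the cone at (9.5, -0.5) is not intersected at this z (z outside [0.5, 11]); Taking the union: only the 15×27.5 cube is present, so the union is just that shape — area = 412.50 mm². At z = 6.16: the cube is absent (z outside [0, 5.5]); the cone at (9.5, -0.5) contributes a regular 8-gon of circumradius 5.422 (interpolated between r1=6.5 and r2=4.5 at t=0.539) (area = (8/2)·5.422²·sin(360°/8) = 83.15 mm²); Combining (union): only the cone at (9.5, -0.5) is present, so the union is just that shape — area = 83.15 mm². Checking containment: at z = 6.16 the cross-section extends beyond the z = 0.28 cross-section by about 46.89 mm².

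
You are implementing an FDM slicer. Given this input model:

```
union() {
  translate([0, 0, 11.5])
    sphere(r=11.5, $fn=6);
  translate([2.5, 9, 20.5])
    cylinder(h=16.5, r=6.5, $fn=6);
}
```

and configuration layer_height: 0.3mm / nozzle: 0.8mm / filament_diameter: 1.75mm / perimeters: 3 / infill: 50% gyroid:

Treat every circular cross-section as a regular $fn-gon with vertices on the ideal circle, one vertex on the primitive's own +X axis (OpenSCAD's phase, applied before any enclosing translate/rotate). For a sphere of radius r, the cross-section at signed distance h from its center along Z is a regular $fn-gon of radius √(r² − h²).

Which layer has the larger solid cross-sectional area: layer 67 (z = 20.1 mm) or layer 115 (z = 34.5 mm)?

Layer 67 (z = 20.1): the r=11.5 sphere slices to a regular 6-gon of circumradius 7.635 (√(r²−h²) with h=8.6 from center) (area = (6/2)·7.635²·sin(360°/6) = 151.44 mm²); the cylinder at (2.5, 9) is not intersected at this z (z outside [20.5, 37]); Merging all regions: only the r=11.5 sphere is present, so the union is just that shape — area = 151.44 mm². So its area = 151.44 mm². Layer 115 (z = 34.5): the sphere is absent (|z−center|=23.000 > r=11.5); the cylinder at (2.5, 9): section is a regular 6-gon, circumradius r=6.5 (area = (6/2)·6.500²·sin(360°/6) = 109.77 mm²); Taking the union: only the r=6.5 cylinder at (2.5, 9) is present, so the union is just that shape — area = 109.77 mm². So its area = 109.77 mm². Layer 67 is larger (151.44 vs 109.77 mm²).

layer 67 (z = 20.1 mm)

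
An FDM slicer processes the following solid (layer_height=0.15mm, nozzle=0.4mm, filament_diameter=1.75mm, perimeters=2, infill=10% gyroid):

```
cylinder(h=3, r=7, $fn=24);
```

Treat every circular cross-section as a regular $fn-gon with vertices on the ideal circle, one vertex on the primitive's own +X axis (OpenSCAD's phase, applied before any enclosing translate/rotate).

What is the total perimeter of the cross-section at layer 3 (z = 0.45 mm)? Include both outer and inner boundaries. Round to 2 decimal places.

At z = 0.45 mm: the r=7 cylinder gives a regular 24-gon of circumradius 7 (constant along its height) (perimeter = 2·24·7.000·sin(180°/24) = 43.86 mm). Overall, the cross-section is a single solid region. Total boundary length (outer) = 43.86 mm.

43.86 mm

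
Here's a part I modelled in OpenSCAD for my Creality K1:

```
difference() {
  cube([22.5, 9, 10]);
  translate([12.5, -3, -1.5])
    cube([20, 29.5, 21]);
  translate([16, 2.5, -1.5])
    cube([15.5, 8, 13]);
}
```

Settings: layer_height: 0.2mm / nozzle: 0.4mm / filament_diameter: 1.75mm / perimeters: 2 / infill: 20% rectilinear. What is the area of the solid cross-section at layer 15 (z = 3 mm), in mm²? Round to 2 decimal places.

112.50 mm²

At z = 3 mm: the cube is present — its section is the full 22.5×9 rectangle (area 202.50 mm²); the 20×29.5 cube at (12.5, -3) contributes its full rectangle (area 590.00 mm²); the 15.5×8 cube at (16, 2.5) contributes its full rectangle (area 124.00 mm²); After the difference (first − rest): starting from the 22.5×9 cube (202.50 mm²), the 20×29.5 cube at (12.5, -3) partially overlaps it — only the 90.00 mm² overlap (of its 590.00 mm²) is removed, clipping the outline; the 15.5×8 cube at (16, 2.5) misses the remaining region (no effect) — area = 112.50 mm². Overall, the cross-section is a single solid region. Net area = 112.50 mm².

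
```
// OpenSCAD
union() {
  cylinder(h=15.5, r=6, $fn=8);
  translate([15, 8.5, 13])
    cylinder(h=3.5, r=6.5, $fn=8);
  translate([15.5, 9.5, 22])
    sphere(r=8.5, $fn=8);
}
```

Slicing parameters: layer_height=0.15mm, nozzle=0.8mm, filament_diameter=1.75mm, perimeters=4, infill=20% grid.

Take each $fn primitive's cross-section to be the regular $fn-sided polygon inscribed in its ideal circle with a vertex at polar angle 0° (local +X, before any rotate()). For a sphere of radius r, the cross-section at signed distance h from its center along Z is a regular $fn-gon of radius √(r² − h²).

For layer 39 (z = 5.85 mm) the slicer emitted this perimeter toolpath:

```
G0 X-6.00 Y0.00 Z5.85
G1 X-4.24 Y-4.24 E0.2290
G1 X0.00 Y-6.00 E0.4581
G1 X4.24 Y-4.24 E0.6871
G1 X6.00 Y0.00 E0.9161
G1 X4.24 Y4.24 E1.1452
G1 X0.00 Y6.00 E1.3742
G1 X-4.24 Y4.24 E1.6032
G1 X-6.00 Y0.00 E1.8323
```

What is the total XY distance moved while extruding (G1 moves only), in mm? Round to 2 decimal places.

36.73 mm

Sum the Euclidean lengths of each G1 segment: total = 36.73 mm.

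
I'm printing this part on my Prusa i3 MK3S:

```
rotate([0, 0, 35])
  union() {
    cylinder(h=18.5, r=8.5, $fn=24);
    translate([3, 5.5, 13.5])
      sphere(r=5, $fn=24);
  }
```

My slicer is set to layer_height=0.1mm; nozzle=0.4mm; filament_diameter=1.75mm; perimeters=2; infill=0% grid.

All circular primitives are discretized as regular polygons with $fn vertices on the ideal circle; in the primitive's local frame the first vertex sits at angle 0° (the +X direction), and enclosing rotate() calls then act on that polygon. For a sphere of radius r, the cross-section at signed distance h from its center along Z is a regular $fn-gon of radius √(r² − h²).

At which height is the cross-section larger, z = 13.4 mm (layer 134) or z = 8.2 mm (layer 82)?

layer 134 (z = 13.4 mm)

Layer 134 (z = 13.4): the r=8.5 cylinder contributes a regular 24-gon of circumradius 8.5 (area = (24/2)·8.500²·sin(360°/24) = 224.40 mm²); the sphere at (3, 5.5): section is a regular 24-gon, circumradius = √(r²−h²) = √(5²−0.1²) = 4.999 (area = (24/2)·4.999²·sin(360°/24) = 77.61 mm²); Merging all regions: the regions partially overlap — summed areas 302.01 mm² minus the doubly-counted overlap 55.41 mm² gives 246.60 mm² — area = 246.60 mm²; (rotated 35° about Z; rotation is an isometry so areas/perimeters/island counts are preserved). So its area = 246.60 mm². Layer 82 (z = 8.2): the r=8.5 cylinder gives a regular 24-gon of circumradius 8.5 (constant along its height) (area = (24/2)·8.500²·sin(360°/24) = 224.40 mm²); the sphere at (3, 5.5) does not reach this height (|z−center|=5.300 > r=5); Taking the union: only the r=8.5 cylinder is present, so the union is just that shape — area = 224.40 mm²; (whole slice rotated 35° about Z — lengths, areas and connectivity unchanged). So its area = 224.40 mm². Layer 134 is larger (246.60 vs 224.40 mm²).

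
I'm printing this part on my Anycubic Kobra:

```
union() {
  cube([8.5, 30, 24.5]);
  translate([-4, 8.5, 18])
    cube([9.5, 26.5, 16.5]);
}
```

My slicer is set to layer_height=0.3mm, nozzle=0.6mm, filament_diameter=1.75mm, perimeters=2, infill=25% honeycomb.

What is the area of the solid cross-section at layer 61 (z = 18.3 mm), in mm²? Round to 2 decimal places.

388.50 mm²

At z = 18.3 mm: the cube is present — its section is the full 8.5×30 rectangle (area 255.00 mm²); the 9.5×26.5 cube at (-4, 8.5) contributes its full rectangle (area 251.75 mm²); Merging all regions: the regions partially overlap — summed areas 506.75 mm² minus the doubly-counted overlap 118.25 mm² gives 388.50 mm² — area = 388.50 mm². Overall, the cross-section is a single solid region. Net area = 388.50 mm².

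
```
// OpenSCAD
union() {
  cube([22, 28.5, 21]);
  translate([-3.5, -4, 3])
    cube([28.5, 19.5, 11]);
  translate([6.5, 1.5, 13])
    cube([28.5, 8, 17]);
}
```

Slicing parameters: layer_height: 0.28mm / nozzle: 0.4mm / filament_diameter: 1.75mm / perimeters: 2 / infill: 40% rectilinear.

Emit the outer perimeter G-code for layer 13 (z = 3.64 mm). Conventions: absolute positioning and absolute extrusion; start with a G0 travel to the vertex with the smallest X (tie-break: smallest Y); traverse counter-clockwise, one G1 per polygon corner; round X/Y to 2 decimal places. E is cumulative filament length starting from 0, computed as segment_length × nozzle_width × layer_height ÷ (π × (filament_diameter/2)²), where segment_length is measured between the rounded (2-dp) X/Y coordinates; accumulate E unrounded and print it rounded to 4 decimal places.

At z = 3.64 mm: the cube is present — its section is the full 22×28.5 rectangle; the cube at (-3.5, -4) (footprint 28.5×19.5) is included at this height; the cube at (6.5, 1.5) is absent (z outside [13, 30]); Taking the union: the regions partially overlap (shared area 341.00 mm²), so overlapping operands fuse into one piece — 1 connected region. The outline is a single polygon with 8 vertices. Extrusion per mm of travel: 0.4 × 0.28 / (π × 0.875²) = 0.046564. Accumulating E over each segment gives final E = 5.6808.

G0 X-3.50 Y-4.00 Z3.64
G1 X25.00 Y-4.00 E1.3271
G1 X25.00 Y15.50 E2.2351
G1 X22.00 Y15.50 E2.3748
G1 X22.00 Y28.50 E2.9801
G1 X0.00 Y28.50 E4.0045
G1 X0.00 Y15.50 E4.6099
G1 X-3.50 Y15.50 E4.7728
G1 X-3.50 Y-4.00 E5.6808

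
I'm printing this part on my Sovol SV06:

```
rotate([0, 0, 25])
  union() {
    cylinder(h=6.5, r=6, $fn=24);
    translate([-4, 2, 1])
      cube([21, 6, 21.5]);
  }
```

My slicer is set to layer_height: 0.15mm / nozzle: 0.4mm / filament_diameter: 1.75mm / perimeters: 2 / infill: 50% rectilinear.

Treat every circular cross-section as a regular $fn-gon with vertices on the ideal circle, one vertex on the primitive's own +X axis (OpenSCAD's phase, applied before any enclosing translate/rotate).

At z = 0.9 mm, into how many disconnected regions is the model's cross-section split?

At z = 0.9 mm: the cylinder: section is a regular 24-gon, circumradius r=6; the cube at (-4, 2) is not intersected at this z (z outside [1, 22.5]); Merging all regions: only the r=6 cylinder is present, so the union is just that shape — 1 connected region; (whole slice rotated 25° about Z — lengths, areas and connectivity unchanged). The result has 1 disconnected region.

1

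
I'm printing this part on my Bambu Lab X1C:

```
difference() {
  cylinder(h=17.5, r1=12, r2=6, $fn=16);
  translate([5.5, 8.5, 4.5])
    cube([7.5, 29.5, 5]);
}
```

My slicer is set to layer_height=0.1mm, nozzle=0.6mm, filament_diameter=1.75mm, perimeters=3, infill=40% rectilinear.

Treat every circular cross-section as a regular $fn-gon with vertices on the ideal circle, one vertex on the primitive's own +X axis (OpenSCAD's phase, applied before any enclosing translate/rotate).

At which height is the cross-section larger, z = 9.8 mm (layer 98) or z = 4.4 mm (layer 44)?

Layer 98 (z = 9.8): the cone contributes a regular 16-gon of circumradius 8.640 (interpolated between r1=12 and r2=6 at t=0.560) (area = (16/2)·8.640²·sin(360°/16) = 228.54 mm²); the cube at (5.5, 8.5) is not intersected at this z (z outside [4.5, 9.5]); After the difference (first − rest): none of the subtracted shapes is present at this height, so the cone is unchanged — area = 228.54 mm². So its area = 228.54 mm². Layer 44 (z = 4.4): the cone contributes a regular 16-gon of circumradius 10.491 (interpolated between r1=12 and r2=6 at t=0.251) (area = (16/2)·10.491²·sin(360°/16) = 336.98 mm²); the cube at (5.5, 8.5) is not intersected at this z (z outside [4.5, 9.5]); After the difference (first − rest): none of the subtracted shapes is present at this height, so the cone is unchanged — area = 336.98 mm². So its area = 336.98 mm². Layer 44 is larger (336.98 vs 228.54 mm²).

layer 44 (z = 4.4 mm)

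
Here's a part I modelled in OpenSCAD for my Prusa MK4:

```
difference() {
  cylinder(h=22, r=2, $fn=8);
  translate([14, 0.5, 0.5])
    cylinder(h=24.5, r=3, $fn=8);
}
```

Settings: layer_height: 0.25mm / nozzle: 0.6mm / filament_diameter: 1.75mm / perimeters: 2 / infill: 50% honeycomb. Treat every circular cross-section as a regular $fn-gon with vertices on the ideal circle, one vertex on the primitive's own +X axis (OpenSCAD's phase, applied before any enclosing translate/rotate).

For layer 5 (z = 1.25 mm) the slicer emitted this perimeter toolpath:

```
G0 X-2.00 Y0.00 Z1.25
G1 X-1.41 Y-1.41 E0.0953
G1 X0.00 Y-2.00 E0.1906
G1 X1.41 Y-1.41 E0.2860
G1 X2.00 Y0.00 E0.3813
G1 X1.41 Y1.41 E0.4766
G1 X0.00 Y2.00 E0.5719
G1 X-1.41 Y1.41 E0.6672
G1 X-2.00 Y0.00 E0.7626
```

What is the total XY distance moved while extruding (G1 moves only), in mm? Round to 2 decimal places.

12.23 mm

Sum the Euclidean lengths of each G1 segment: total = 12.23 mm.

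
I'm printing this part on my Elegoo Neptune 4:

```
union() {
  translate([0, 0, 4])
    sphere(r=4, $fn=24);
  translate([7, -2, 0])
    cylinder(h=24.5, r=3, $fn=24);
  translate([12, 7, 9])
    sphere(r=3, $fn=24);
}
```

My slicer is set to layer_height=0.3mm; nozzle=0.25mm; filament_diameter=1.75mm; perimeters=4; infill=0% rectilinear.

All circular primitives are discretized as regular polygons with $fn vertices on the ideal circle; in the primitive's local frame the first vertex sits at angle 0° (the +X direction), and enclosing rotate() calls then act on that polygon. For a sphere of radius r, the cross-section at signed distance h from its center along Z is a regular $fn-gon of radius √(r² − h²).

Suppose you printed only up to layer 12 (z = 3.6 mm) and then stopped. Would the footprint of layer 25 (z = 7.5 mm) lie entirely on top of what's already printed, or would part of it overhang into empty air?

Compare the two slices. At z = 3.6: the r=4 sphere slices to a regular 24-gon of circumradius 3.980 (√(r²−h²) with h=0.4 from center) (area = (24/2)·3.980²·sin(360°/24) = 49.20 mm²); the r=3 cylinder at (7, -2) contributes a regular 24-gon of circumradius 3 (area = (24/2)·3.000²·sin(360°/24) = 27.95 mm²); the sphere at (12, 7) is not intersected at this z (|z−center|=5.400 > r=3); Taking the union: the 2 present regions are separate (no shared area or edge), so areas and boundary lengths simply add and each stays a separate island — area = 77.15 mm². At z = 7.5: the sphere: section is a regular 24-gon, circumradius = √(r²−h²) = √(4²−3.5²) = 1.936 (area = (24/2)·1.936²·sin(360°/24) = 11.65 mm²); the r=3 cylinder at (7, -2) gives a regular 24-gon of circumradius 3 (constant along its height) (area = (24/2)·3.000²·sin(360°/24) = 27.95 mm²); the r=3 sphere at (12, 7) slices to a regular 24-gon of circumradius 2.598 (√(r²−h²) with h=1.5 from center) (area = (24/2)·2.598²·sin(360°/24) = 20.96 mm²); Taking the union: the 3 present regions are separate (no shared area or edge), so areas and boundary lengths simply add and each stays a separate island — area = 60.56 mm². Checking containment: at z = 7.5 the cross-section extends beyond the z = 3.6 cross-section by about 20.96 mm².

part overhangs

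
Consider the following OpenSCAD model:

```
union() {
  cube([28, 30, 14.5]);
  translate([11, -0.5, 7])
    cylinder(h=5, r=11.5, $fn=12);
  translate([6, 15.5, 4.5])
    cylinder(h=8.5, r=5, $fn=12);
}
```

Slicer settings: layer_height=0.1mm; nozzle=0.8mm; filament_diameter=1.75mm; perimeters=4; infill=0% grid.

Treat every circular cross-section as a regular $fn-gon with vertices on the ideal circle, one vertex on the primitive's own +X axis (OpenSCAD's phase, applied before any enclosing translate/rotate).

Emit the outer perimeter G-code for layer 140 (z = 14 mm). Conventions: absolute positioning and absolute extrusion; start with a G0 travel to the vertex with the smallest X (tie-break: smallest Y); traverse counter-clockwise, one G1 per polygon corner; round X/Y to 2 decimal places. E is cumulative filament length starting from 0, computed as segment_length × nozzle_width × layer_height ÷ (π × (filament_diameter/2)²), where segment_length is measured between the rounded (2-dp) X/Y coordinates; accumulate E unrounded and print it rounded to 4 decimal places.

G0 X0.00 Y0.00 Z14.00
G1 X28.00 Y0.00 E0.9313
G1 X28.00 Y30.00 E1.9291
G1 X0.00 Y30.00 E2.8604
G1 X0.00 Y0.00 E3.8582

At z = 14 mm: the cube is present — its section is the full 28×30 rectangle; the cylinder at (11, -0.5) does not reach this height (z outside [7, 12]); the cylinder at (6, 15.5) does not reach this height (z outside [4.5, 13]); Taking the union: only the 28×30 cube is present, so the union is just that shape — 1 connected region. The outline is a single polygon with 4 vertices. Extrusion per mm of travel: 0.8 × 0.1 / (π × 0.875²) = 0.033260. Accumulating E over each segment gives final E = 3.8582.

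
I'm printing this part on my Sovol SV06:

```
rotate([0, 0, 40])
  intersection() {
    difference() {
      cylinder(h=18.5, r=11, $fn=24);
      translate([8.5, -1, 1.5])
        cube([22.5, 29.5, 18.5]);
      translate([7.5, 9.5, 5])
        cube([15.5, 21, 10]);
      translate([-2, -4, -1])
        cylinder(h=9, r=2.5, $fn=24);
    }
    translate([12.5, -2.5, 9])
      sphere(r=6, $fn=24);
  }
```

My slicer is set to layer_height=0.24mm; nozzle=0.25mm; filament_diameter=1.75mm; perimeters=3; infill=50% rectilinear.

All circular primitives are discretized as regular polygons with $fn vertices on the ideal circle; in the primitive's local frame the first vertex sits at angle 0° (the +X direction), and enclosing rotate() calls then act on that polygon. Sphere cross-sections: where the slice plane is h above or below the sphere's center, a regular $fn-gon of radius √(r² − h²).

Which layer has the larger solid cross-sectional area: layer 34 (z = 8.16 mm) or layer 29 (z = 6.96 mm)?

Layer 34 (z = 8.16): the r=11 cylinder contributes a regular 24-gon of circumradius 11 (area = (24/2)·11.000²·sin(360°/24) = 375.81 mm²); the cube at (8.5, -1) is present — its section is the full 22.5×29.5 rectangle (area 663.75 mm²); the cube at (7.5, 9.5) is present — its section is the full 15.5×21 rectangle (area 325.50 mm²); the cylinder at (-2, -4) is absent (z outside [-1, 8]); Taking the first minus the rest: starting from the r=11 cylinder (375.81 mm²), the 22.5×29.5 cube at (8.5, -1) partially overlaps it — only the 13.88 mm² overlap (of its 663.75 mm²) is removed, clipping the outline; the 15.5×21 cube at (7.5, 9.5) misses the remaining region (no effect) — area = 361.92 mm²; the r=6 sphere at (12.5, -2.5) slices to a regular 24-gon of circumradius 5.941 (√(r²−h²) with h=0.84 from center) (area = (24/2)·5.941²·sin(360°/24) = 109.62 mm²); Keeping only the common overlap: the r=6 sphere at (12.5, -2.5) partially overlaps that combined region; clipping to the common part keeps 20.49 mm² — area = 20.49 mm²; (rotated 40° about Z; rotation is an isometry so areas/perimeters/island counts are preserved). So its area = 20.49 mm². Layer 29 (z = 6.96): the r=11 cylinder gives a regular 24-gon of circumradius 11 (constant along its height) (area = (24/2)·11.000²·sin(360°/24) = 375.81 mm²); the 22.5×29.5 cube at (8.5, -1) contributes its full rectangle (area 663.75 mm²); the cube at (7.5, 9.5) is present — its section is the full 15.5×21 rectangle (area 325.50 mm²); the r=2.5 cylinder at (-2, -4) contributes a regular 24-gon of circumradius 2.5 (area = (24/2)·2.500²·sin(360°/24) = 19.41 mm²); Subtracting the remaining from the first: starting from the r=11 cylinder (375.81 mm²), the 22.5×29.5 cube at (8.5, -1) partially overlaps it — only the 13.88 mm² overlap (of its 663.75 mm²) is removed, clipping the outline; the 15.5×21 cube at (7.5, 9.5) misses the remaining region (no effect); the r=2.5 cylinder at (-2, -4) lies wholly inside it (removes its full 19.41 mm² and its 15.66 mm outline becomes a hole wall) — area = 342.51 mm²; the r=6 sphere at (12.5, -2.5) slices to a regular 24-gon of circumradius 5.643 (√(r²−h²) with h=2.04 from center) (area = (24/2)·5.643²·sin(360°/24) = 98.88 mm²); After intersecting: the r=6 sphere at (12.5, -2.5) partially overlaps that combined region; clipping to the common part keeps 17.71 mm² — area = 17.71 mm²; (rotated 40° about Z; rotation is an isometry so areas/perimeters/island counts are preserved). So its area = 17.71 mm². Layer 34 is larger (20.49 vs 17.71 mm²).

layer 34 (z = 8.16 mm)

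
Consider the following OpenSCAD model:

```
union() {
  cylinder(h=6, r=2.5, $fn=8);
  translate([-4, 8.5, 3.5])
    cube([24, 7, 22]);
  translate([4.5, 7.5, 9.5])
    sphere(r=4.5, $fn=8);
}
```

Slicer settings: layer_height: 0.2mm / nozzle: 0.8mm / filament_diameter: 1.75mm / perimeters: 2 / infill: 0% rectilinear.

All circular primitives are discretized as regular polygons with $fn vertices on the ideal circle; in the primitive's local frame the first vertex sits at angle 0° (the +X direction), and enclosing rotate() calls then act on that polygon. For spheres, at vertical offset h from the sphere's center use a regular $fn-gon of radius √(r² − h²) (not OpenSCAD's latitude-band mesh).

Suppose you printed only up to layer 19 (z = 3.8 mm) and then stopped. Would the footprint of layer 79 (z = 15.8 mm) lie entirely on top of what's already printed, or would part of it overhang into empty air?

Compare the two slices. At z = 3.8: the r=2.5 cylinder contributes a regular 8-gon of circumradius 2.5 (area = (8/2)·2.500²·sin(360°/8) = 17.68 mm²); the 24×7 cube at (-4, 8.5) contributes its full rectangle (area 168.00 mm²); the sphere at (4.5, 7.5) is absent (|z−center|=5.700 > r=4.5); Merging all regions: the 2 present regions are separate (no shared area or edge), so areas and boundary lengths simply add and each stays a separate island — area = 185.68 mm². At z = 15.8: the cylinder is absent (z outside [0, 6]); the cube at (-4, 8.5) (footprint 24×7) is included at this height (area 168.00 mm²); the sphere at (4.5, 7.5) is absent (|z−center|=6.300 > r=4.5); Taking the union: only the 24×7 cube at (-4, 8.5) is present, so the union is just that shape — area = 168.00 mm². Checking containment: the cross-section at z = 15.8 is a subset of the cross-section at z = 3.8.

entirely on top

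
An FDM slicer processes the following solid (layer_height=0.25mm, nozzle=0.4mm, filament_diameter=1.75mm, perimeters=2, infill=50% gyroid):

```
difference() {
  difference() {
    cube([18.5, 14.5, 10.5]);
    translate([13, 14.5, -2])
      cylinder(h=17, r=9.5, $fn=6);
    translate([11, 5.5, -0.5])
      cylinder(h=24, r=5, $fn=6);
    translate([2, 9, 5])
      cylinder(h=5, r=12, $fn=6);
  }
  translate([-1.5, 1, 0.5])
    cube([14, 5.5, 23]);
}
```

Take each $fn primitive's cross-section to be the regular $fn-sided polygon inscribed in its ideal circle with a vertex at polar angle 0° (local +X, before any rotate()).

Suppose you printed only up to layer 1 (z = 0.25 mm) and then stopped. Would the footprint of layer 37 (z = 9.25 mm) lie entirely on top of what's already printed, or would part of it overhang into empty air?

entirely on top

Compare the two slices. At z = 0.25: the cube is present — its section is the full 18.5×14.5 rectangle (area 268.25 mm²); the r=9.5 cylinder at (13, 14.5) contributes a regular 6-gon of circumradius 9.5 (area = (6/2)·9.500²·sin(360°/6) = 234.48 mm²); the r=5 cylinder at (11, 5.5) contributes a regular 6-gon of circumradius 5 (area = (6/2)·5.000²·sin(360°/6) = 64.95 mm²); the cylinder at (2, 9) is absent (z outside [5, 10]); Subtracting the remaining from the first: starting from the 18.5×14.5 cube (268.25 mm²), the r=9.5 cylinder at (13, 14.5) partially overlaps it — only the 103.38 mm² overlap (of its 234.48 mm²) is removed, clipping the outline; the r=5 cylinder at (11, 5.5) partially overlaps it — only the 41.27 mm² overlap (of its 64.95 mm²) is removed, clipping the outline — area = 123.60 mm²; the cube at (-1.5, 1) is not intersected at this z (z outside [0.5, 23.5]); Taking the first minus the rest: none of the subtracted shapes is present at this height, so the result so far is unchanged — area = 123.60 mm². At z = 9.25: the cube (footprint 18.5×14.5) is included at this height (area 268.25 mm²); the cylinder at (13, 14.5): section is a regular 6-gon, circumradius r=9.5 (area = (6/2)·9.500²·sin(360°/6) = 234.48 mm²); the r=5 cylinder at (11, 5.5) contributes a regular 6-gon of circumradius 5 (area = (6/2)·5.000²·sin(360°/6) = 64.95 mm²); the r=12 cylinder at (2, 9) gives a regular 6-gon of circumradius 12 (constant along its height) (area = (6/2)·12.000²·sin(360°/6) = 374.12 mm²); After the difference (first − rest): starting from the 18.5×14.5 cube (268.25 mm²), the r=9.5 cylinder at (13, 14.5) partially overlaps it — only the 103.38 mm² overlap (of its 234.48 mm²) is removed, clipping the outline; the r=5 cylinder at (11, 5.5) partially overlaps it — only the 41.27 mm² overlap (of its 64.95 mm²) is removed, clipping the outline; the r=12 cylinder at (2, 9) partially overlaps it — only the 93.82 mm² overlap (of its 374.12 mm²) is removed, clipping the outline — area = 29.78 mm²; the cube at (-1.5, 1) (footprint 14×5.5) is included at this height (area 77.00 mm²); Subtracting the remaining from the first: starting from that combined region (29.78 mm²), the 14×5.5 cube at (-1.5, 1) partially overlaps it — only the 0.52 mm² overlap (of its 77.00 mm²) is removed, clipping the outline — area = 29.26 mm². Checking containment: the cross-section at z = 9.25 is a subset of the cross-section at z = 0.25.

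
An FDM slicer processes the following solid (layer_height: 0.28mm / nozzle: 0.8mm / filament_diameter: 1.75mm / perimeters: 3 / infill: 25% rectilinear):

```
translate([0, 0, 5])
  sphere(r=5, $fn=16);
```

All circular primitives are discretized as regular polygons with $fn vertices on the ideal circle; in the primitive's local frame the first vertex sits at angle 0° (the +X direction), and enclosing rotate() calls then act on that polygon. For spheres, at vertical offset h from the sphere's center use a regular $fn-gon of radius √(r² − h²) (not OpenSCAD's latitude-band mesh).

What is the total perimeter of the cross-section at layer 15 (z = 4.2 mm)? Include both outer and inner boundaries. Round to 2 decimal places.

At z = 4.2 mm: the sphere: section is a regular 16-gon, circumradius = √(r²−h²) = √(5²−0.8²) = 4.936 (perimeter = 2·16·4.936·sin(180°/16) = 30.81 mm). Overall, the cross-section is a single solid region. Total boundary length (outer) = 30.81 mm.

30.81 mm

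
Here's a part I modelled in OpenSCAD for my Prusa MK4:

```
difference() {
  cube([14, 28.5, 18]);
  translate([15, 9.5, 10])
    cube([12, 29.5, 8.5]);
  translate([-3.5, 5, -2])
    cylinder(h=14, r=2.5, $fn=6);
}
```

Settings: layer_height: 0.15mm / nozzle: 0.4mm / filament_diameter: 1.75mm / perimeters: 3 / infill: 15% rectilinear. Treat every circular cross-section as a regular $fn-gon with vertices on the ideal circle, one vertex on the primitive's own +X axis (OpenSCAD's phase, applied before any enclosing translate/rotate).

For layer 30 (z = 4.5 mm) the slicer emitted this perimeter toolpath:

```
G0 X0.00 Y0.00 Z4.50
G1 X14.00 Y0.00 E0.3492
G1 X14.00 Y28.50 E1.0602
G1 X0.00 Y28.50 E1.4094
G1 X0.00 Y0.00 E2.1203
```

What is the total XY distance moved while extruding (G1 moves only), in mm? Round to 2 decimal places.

Sum the Euclidean lengths of each G1 segment: total = 85.00 mm.

85.00 mm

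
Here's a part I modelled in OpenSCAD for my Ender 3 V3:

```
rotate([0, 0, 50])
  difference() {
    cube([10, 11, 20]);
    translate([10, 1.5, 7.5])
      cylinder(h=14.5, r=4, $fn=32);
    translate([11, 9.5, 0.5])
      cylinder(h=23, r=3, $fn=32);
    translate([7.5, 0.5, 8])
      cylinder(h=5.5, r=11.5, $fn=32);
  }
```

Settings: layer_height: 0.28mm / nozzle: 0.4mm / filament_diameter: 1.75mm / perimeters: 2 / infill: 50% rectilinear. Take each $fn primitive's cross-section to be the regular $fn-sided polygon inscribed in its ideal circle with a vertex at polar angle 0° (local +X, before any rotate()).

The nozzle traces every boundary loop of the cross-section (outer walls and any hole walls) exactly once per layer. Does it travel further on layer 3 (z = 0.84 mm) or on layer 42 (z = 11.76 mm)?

layer 3 (z = 0.84 mm)

Layer 3 (z = 0.84): the 10×11 cube contributes its full rectangle (perimeter 42.00 mm); the cylinder at (10, 1.5) does not reach this height (z outside [7.5, 22]); the r=3 cylinder at (11, 9.5) contributes a regular 32-gon of circumradius 3 (perimeter = 2·32·3.000·sin(180°/32) = 18.82 mm); the cylinder at (7.5, 0.5) is not intersected at this z (z outside [8, 13.5]); Taking the first minus the rest: starting from the 10×11 cube, the r=3 cylinder at (11, 9.5) partially overlaps it — only the 6.88 mm² overlap (of its 28.09 mm²) is removed, clipping the outline — boundary = 41.36 mm; (whole slice rotated 50° about Z — lengths, areas and connectivity unchanged). So its perimeter = 41.36 mm. Layer 42 (z = 11.76): the 10×11 cube contributes its full rectangle (perimeter 42.00 mm); the r=4 cylinder at (10, 1.5) contributes a regular 32-gon of circumradius 4 (perimeter = 2·32·4.000·sin(180°/32) = 25.09 mm); the r=3 cylinder at (11, 9.5) contributes a regular 32-gon of circumradius 3 (perimeter = 2·32·3.000·sin(180°/32) = 18.82 mm); the r=11.5 cylinder at (7.5, 0.5) contributes a regular 32-gon of circumradius 11.5 (perimeter = 2·32·11.500·sin(180°/32) = 72.14 mm); Taking the first minus the rest: starting from the 10×11 cube, the r=4 cylinder at (10, 1.5) partially overlaps it — only the 18.32 mm² overlap (of its 49.94 mm²) is removed, clipping the outline; the r=3 cylinder at (11, 9.5) partially overlaps it — only the 6.88 mm² overlap (of its 28.09 mm²) is removed, clipping the outline; the r=11.5 cylinder at (7.5, 0.5) partially overlaps it — only the 82.43 mm² overlap (of its 412.81 mm²) is removed, clipping the outline — boundary = 8.14 mm; (rotated 50° about Z; rotation is an isometry so areas/perimeters/island counts are preserved). So its perimeter = 8.14 mm. Layer 3 is larger (41.36 vs 8.14 mm).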